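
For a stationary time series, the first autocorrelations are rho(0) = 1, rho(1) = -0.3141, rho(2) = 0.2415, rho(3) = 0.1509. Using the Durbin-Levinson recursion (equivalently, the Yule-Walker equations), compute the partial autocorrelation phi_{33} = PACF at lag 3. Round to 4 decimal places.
\phi_{33} = 0.3010

The PACF at lag k is phi_{kk}, the last component of the solution
to the Yule-Walker system G_k phi = r_k where
  (G_k)_{ij} = rho(|i - j|), (r_k)_i = rho(i), i,j = 1..k.
Equivalently, Durbin-Levinson gives phi_{kk} iteratively:
  phi_{11} = rho(1)
  phi_{kk} = [rho(k) - sum_{j=1..k-1} phi_{k-1,j} rho(k-j)]
            / [1 - sum_{j=1..k-1} phi_{k-1,j} rho(j)],
  phi_{k,j} = phi_{k-1,j} - phi_{kk} phi_{k-1,k-j},  j = 1..k-1.
Step k = 1:
  phi_11 = rho(1) = -0.3141.
Step k = 2:
  phi_22 = [rho(2) - phi_11 rho(1)] / [1 - phi_11 rho(1)] = [0.2415 - (-0.3141)(-0.3141)] / [1 - (-0.3141)(-0.3141)]
         = 0.14284119 / 0.90134119 = 0.158476.
  Update: phi_21 = phi_11 - phi_22 phi_11 = -0.3141 - (0.158476)(-0.3141) = -0.264323.
Step k = 3:
  phi_33 = [rho(3) - phi_21 rho(2) - phi_22 rho(1)] / [1 - phi_21 rho(1) - phi_22 rho(2)]
    numerator   = 0.1509 - (-0.264323)(0.2415) - (0.158476)(-0.3141) = 0.26451131
    denominator = 1 - (-0.264323)(-0.3141) - (0.158476)(0.2415) = 0.87870425
  phi_33 = 0.26451131 / 0.87870425 = 0.301.
Therefore phi_{33} = 0.3010.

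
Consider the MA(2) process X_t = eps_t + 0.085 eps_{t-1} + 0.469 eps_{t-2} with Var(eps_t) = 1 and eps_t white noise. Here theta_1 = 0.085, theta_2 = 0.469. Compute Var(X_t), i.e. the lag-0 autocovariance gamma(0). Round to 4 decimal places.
\gamma(0) = 1.2272

For an MA(q) process X_t = eps_t + sum_i theta_i eps_{t-i} with
Var(eps_t) = sigma^2, the variance is
  gamma(0) = sigma^2 * (1 + sum_i theta_i^2).
  sum_i theta_i^2 = (0.085)^2 + (0.469)^2 = 0.007225 + 0.219961 = 0.227186.
  gamma(0) = 1 * (1 + 0.227186) = 1 * 1.227186 = 1.227186, which rounds to 1.2272.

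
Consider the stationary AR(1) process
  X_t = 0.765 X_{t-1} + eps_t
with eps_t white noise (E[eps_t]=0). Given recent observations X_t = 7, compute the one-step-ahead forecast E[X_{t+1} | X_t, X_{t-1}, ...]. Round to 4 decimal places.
E[X_{t+1} \mid \mathcal F_t] = 5.3550

For an AR(p) model X_t = c + sum_i phi_i X_{t-i} + eps_t, the
one-step-ahead conditional mean is
  E[X_{t+1} | X_t, ...] = c + sum_i phi_i X_{t+1-i}.
Substitute known values:
  E[X_{t+1} | ...] = (0.765) * (7)
                   = 5.3550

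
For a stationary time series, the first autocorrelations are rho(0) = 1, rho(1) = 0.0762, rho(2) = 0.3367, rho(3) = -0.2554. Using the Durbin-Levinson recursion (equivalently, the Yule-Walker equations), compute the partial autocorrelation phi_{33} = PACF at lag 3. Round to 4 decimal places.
\phi_{33} = -0.3369

The PACF at lag k is phi_{kk}, the last component of the solution
to the Yule-Walker system G_k phi = r_k where
  (G_k)_{ij} = rho(|i - j|), (r_k)_i = rho(i), i,j = 1..k.
Equivalently, Durbin-Levinson gives phi_{kk} iteratively:
  phi_{11} = rho(1)
  phi_{kk} = [rho(k) - sum_{j=1..k-1} phi_{k-1,j} rho(k-j)]
            / [1 - sum_{j=1..k-1} phi_{k-1,j} rho(j)],
  phi_{k,j} = phi_{k-1,j} - phi_{kk} phi_{k-1,k-j},  j = 1..k-1.
Step k = 1:
  phi_11 = rho(1) = 0.0762.
Step k = 2:
  phi_22 = [rho(2) - phi_11 rho(1)] / [1 - phi_11 rho(1)] = [0.3367 - (0.0762)(0.0762)] / [1 - (0.0762)(0.0762)]
         = 0.33089356 / 0.99419356 = 0.332826.
  Update: phi_21 = phi_11 - phi_22 phi_11 = 0.0762 - (0.332826)(0.0762) = 0.050839.
Step k = 3:
  phi_33 = [rho(3) - phi_21 rho(2) - phi_22 rho(1)] / [1 - phi_21 rho(1) - phi_22 rho(2)]
    numerator   = -0.2554 - (0.050839)(0.3367) - (0.332826)(0.0762) = -0.29787872
    denominator = 1 - (0.050839)(0.0762) - (0.332826)(0.3367) = 0.88406355
  phi_33 = -0.29787872 / 0.88406355 = -0.3369.
Therefore phi_{33} = -0.3369.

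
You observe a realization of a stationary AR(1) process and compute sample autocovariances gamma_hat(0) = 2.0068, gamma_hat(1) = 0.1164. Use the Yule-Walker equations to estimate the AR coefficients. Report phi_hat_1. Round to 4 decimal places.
\hat\phi_{1} = 0.0580

The Yule-Walker equations for an AR(p) process read, in matrix form,
  Gamma_p phi = r_p,   with   (Gamma_p)_{ij} = gamma(|i - j|),
                       (r_p)_i = gamma(i),   i,j = 1..p.
Substitute the sample gammas (Toeplitz matrix and right-hand side of size 1):
  Gamma_p = [[2.0068]]
  r_p     = [0.1164]
With p = 1 this is the single equation gamma(0) phi_1 = gamma(1):
  phi_hat_1 = gamma(1) / gamma(0) = 0.1164 / 2.0068 = 0.0580.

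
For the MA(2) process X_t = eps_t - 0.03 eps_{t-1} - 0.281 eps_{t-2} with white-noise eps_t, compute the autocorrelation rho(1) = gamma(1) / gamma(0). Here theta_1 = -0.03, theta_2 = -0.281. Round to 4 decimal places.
\rho(1) = -0.0200

For an MA(q) process with theta_0 = 1, the autocovariance is
  gamma(k) = sigma^2 * sum_{i=0..q-k} theta_i * theta_{i+k},
and rho(k) = gamma(k) / gamma(0). Sigma^2 cancels.
  numerator   = (1)*(-0.03) + (-0.03)*(-0.281) = -0.02157.
  denominator = (1)^2 + (-0.03)^2 + (-0.281)^2 = 1.079861.
  rho(1) = -0.02157 / 1.079861 = -0.0200.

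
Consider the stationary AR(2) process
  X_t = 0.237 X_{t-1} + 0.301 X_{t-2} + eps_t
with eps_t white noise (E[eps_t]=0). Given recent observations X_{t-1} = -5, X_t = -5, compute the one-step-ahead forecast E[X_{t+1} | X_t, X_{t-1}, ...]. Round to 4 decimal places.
E[X_{t+1} \mid \mathcal F_t] = -2.6900

For an AR(p) model X_t = c + sum_i phi_i X_{t-i} + eps_t, the
one-step-ahead conditional mean is
  E[X_{t+1} | X_t, ...] = c + sum_i phi_i X_{t+1-i}.
Substitute known values:
  E[X_{t+1} | ...] = (0.237) * (-5) + (0.301) * (-5)
                   = -2.6900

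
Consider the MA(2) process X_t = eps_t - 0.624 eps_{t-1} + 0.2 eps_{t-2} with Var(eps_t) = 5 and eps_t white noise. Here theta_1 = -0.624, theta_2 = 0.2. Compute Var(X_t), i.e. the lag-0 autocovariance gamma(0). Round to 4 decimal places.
\gamma(0) = 7.1469

For an MA(q) process X_t = eps_t + sum_i theta_i eps_{t-i} with
Var(eps_t) = sigma^2, the variance is
  gamma(0) = sigma^2 * (1 + sum_i theta_i^2).
  sum_i theta_i^2 = (-0.624)^2 + (0.2)^2 = 0.389376 + 0.04 = 0.429376.
  gamma(0) = 5 * (1 + 0.429376) = 5 * 1.429376 = 7.14688, which rounds to 7.1469.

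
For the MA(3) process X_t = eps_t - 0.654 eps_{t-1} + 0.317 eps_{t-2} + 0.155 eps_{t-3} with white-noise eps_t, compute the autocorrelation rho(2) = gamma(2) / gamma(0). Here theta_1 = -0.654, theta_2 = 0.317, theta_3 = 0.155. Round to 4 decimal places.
\rho(2) = 0.1389

For an MA(q) process with theta_0 = 1, the autocovariance is
  gamma(k) = sigma^2 * sum_{i=0..q-k} theta_i * theta_{i+k},
and rho(k) = gamma(k) / gamma(0). Sigma^2 cancels.
  numerator   = (1)*(0.317) + (-0.654)*(0.155) = 0.21563.
  denominator = (1)^2 + (-0.654)^2 + (0.317)^2 + (0.155)^2 = 1.55223.
  rho(2) = 0.21563 / 1.55223 = 0.1389.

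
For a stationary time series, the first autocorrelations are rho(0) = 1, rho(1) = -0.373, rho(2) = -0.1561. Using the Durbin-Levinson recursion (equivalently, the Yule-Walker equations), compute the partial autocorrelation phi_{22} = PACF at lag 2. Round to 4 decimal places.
\phi_{22} = -0.3429

The PACF at lag k is phi_{kk}, the last component of the solution
to the Yule-Walker system G_k phi = r_k where
  (G_k)_{ij} = rho(|i - j|), (r_k)_i = rho(i), i,j = 1..k.
Equivalently, Durbin-Levinson gives phi_{kk} iteratively:
  phi_{11} = rho(1)
  phi_{kk} = [rho(k) - sum_{j=1..k-1} phi_{k-1,j} rho(k-j)]
            / [1 - sum_{j=1..k-1} phi_{k-1,j} rho(j)],
  phi_{k,j} = phi_{k-1,j} - phi_{kk} phi_{k-1,k-j},  j = 1..k-1.
Step k = 1:
  phi_11 = rho(1) = -0.373.
Step k = 2:
  phi_22 = [rho(2) - phi_11 rho(1)] / [1 - phi_11 rho(1)] = [-0.1561 - (-0.373)(-0.373)] / [1 - (-0.373)(-0.373)]
         = -0.295229 / 0.860871 = -0.3429.
Therefore phi_{22} = -0.3429.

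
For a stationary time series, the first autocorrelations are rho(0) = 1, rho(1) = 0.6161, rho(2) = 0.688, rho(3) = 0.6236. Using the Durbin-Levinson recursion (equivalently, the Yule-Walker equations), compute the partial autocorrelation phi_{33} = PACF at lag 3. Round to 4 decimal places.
\phi_{33} = 0.2230

The PACF at lag k is phi_{kk}, the last component of the solution
to the Yule-Walker system G_k phi = r_k where
  (G_k)_{ij} = rho(|i - j|), (r_k)_i = rho(i), i,j = 1..k.
Equivalently, Durbin-Levinson gives phi_{kk} iteratively:
  phi_{11} = rho(1)
  phi_{kk} = [rho(k) - sum_{j=1..k-1} phi_{k-1,j} rho(k-j)]
            / [1 - sum_{j=1..k-1} phi_{k-1,j} rho(j)],
  phi_{k,j} = phi_{k-1,j} - phi_{kk} phi_{k-1,k-j},  j = 1..k-1.
Step k = 1:
  phi_11 = rho(1) = 0.6161.
Step k = 2:
  phi_22 = [rho(2) - phi_11 rho(1)] / [1 - phi_11 rho(1)] = [0.688 - (0.6161)(0.6161)] / [1 - (0.6161)(0.6161)]
         = 0.30842079 / 0.62042079 = 0.497115.
  Update: phi_21 = phi_11 - phi_22 phi_11 = 0.6161 - (0.497115)(0.6161) = 0.309827.
Step k = 3:
  phi_33 = [rho(3) - phi_21 rho(2) - phi_22 rho(1)] / [1 - phi_21 rho(1) - phi_22 rho(2)]
    numerator   = 0.6236 - (0.309827)(0.688) - (0.497115)(0.6161) = 0.10416607
    denominator = 1 - (0.309827)(0.6161) - (0.497115)(0.688) = 0.46710004
  phi_33 = 0.10416607 / 0.46710004 = 0.223.
Therefore phi_{33} = 0.2230.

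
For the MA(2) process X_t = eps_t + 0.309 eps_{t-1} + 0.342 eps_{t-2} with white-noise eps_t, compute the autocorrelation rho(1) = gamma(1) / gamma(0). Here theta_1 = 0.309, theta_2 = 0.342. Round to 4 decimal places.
\rho(1) = 0.3420

For an MA(q) process with theta_0 = 1, the autocovariance is
  gamma(k) = sigma^2 * sum_{i=0..q-k} theta_i * theta_{i+k},
and rho(k) = gamma(k) / gamma(0). Sigma^2 cancels.
  numerator   = (1)*(0.309) + (0.309)*(0.342) = 0.414678.
  denominator = (1)^2 + (0.309)^2 + (0.342)^2 = 1.212445.
  rho(1) = 0.414678 / 1.212445 = 0.3420.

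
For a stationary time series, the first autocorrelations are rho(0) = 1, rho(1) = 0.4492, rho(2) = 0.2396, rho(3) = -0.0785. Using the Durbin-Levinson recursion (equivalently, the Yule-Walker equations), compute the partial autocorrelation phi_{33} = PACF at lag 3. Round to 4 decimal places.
\phi_{33} = -0.2540

The PACF at lag k is phi_{kk}, the last component of the solution
to the Yule-Walker system G_k phi = r_k where
  (G_k)_{ij} = rho(|i - j|), (r_k)_i = rho(i), i,j = 1..k.
Equivalently, Durbin-Levinson gives phi_{kk} iteratively:
  phi_{11} = rho(1)
  phi_{kk} = [rho(k) - sum_{j=1..k-1} phi_{k-1,j} rho(k-j)]
            / [1 - sum_{j=1..k-1} phi_{k-1,j} rho(j)],
  phi_{k,j} = phi_{k-1,j} - phi_{kk} phi_{k-1,k-j},  j = 1..k-1.
Step k = 1:
  phi_11 = rho(1) = 0.4492.
Step k = 2:
  phi_22 = [rho(2) - phi_11 rho(1)] / [1 - phi_11 rho(1)] = [0.2396 - (0.4492)(0.4492)] / [1 - (0.4492)(0.4492)]
         = 0.03781936 / 0.79821936 = 0.04738.
  Update: phi_21 = phi_11 - phi_22 phi_11 = 0.4492 - (0.04738)(0.4492) = 0.427917.
Step k = 3:
  phi_33 = [rho(3) - phi_21 rho(2) - phi_22 rho(1)] / [1 - phi_21 rho(1) - phi_22 rho(2)]
    numerator   = -0.0785 - (0.427917)(0.2396) - (0.04738)(0.4492) = -0.20231187
    denominator = 1 - (0.427917)(0.4492) - (0.04738)(0.2396) = 0.79642749
  phi_33 = -0.20231187 / 0.79642749 = -0.254.
Therefore phi_{33} = -0.2540.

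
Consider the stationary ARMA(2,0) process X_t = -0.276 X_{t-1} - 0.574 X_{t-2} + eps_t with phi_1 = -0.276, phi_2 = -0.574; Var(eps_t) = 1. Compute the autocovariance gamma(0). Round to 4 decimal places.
\gamma(0) = 1.5387

Multiply the model equation by X_{t-k} and take expectations. With theta_0 = psi_0 = 1 and psi_j the MA(infinity) weights, this gives
  gamma(k) - sum_i phi_i gamma(k-i) = c_k,
  c_k = sigma^2 * sum_{j=k..q} theta_j psi_{j-k}   (c_k = 0 for k > q),
using gamma(-m) = gamma(m).
Pure AR (q = 0): c_0 = sigma^2 = 1, c_k = 0 for k >= 1.
Equations for k = 0, 1, 2 (AR order 2, c_2 = 0):
  (E0) gamma(0) = phi_1 gamma(1) + phi_2 gamma(2) + c_0
  (E1) gamma(1) = phi_1 gamma(0) + phi_2 gamma(1) + c_1
  (E2) gamma(2) = phi_1 gamma(1) + phi_2 gamma(0)
From (E1): gamma(1) = A gamma(0) + B with
  A = phi_1 / (1 - phi_2) = -0.276 / 1.574 = -0.175349,   B = c_1 / (1 - phi_2) = 0 / 1.574 = 0.
Insert (E2) into (E0): gamma(0) (1 - phi_2^2) = phi_1 (1 + phi_2) gamma(1) + c_0.
  phi_1 (1 + phi_2) = (-0.276)(0.426) = -0.117576,   1 - phi_2^2 = 0.670524.
Replace gamma(1) by A gamma(0) + B and collect gamma(0):
  gamma(0) [0.670524 - (-0.117576)(-0.175349)] = c_0 = 1
  gamma(0) * 0.649907 = 1
  gamma(0) = 1 / 0.649907 = 1.538681.
Therefore gamma(0) = 1.5387 (to 4 decimal places).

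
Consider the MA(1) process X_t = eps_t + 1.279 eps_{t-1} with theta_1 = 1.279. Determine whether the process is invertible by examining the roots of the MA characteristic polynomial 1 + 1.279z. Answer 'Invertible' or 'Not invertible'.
\text{Not invertible}

The MA(q) characteristic polynomial is P(z) = 1 + 1.279z.
Invertibility requires all roots to lie outside the unit circle, i.e. |z| > 1 for every root.
This is linear in z: 1 + (1.279) z = 0  =>  z = -1/(1.279) = -0.781861,  |z| = 0.781861.
Moduli of all roots: 0.7819.
All moduli strictly greater than 1? No.
Verdict: Not invertible.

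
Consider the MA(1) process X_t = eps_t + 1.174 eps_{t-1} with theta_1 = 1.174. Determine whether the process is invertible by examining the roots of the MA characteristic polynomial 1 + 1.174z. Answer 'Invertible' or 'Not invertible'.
\text{Not invertible}

The MA(q) characteristic polynomial is P(z) = 1 + 1.174z.
Invertibility requires all roots to lie outside the unit circle, i.e. |z| > 1 for every root.
This is linear in z: 1 + (1.174) z = 0  =>  z = -1/(1.174) = -0.851789,  |z| = 0.851789.
Moduli of all roots: 0.8518.
All moduli strictly greater than 1? No.
Verdict: Not invertible.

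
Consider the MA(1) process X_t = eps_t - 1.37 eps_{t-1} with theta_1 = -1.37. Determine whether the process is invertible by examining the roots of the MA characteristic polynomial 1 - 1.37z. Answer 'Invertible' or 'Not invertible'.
\text{Not invertible}

The MA(q) characteristic polynomial is P(z) = 1 - 1.37z.
Invertibility requires all roots to lie outside the unit circle, i.e. |z| > 1 for every root.
This is linear in z: 1 + (-1.37) z = 0  =>  z = -1/(-1.37) = 0.729927,  |z| = 0.729927.
Moduli of all roots: 0.7299.
All moduli strictly greater than 1? No.
Verdict: Not invertible.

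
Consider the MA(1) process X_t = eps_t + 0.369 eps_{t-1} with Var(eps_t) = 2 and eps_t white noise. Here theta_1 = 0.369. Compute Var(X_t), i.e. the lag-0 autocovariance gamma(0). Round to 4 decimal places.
\gamma(0) = 2.2723

For an MA(q) process X_t = eps_t + sum_i theta_i eps_{t-i} with
Var(eps_t) = sigma^2, the variance is
  gamma(0) = sigma^2 * (1 + sum_i theta_i^2).
  sum_i theta_i^2 = (0.369)^2 = 0.136161.
  gamma(0) = 2 * (1 + 0.136161) = 2 * 1.136161 = 2.272322, which rounds to 2.2723.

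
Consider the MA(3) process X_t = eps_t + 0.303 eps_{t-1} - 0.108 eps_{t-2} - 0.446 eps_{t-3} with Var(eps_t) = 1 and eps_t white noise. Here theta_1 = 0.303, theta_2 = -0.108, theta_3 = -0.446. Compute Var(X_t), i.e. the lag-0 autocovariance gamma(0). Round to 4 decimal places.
\gamma(0) = 1.3024

For an MA(q) process X_t = eps_t + sum_i theta_i eps_{t-i} with
Var(eps_t) = sigma^2, the variance is
  gamma(0) = sigma^2 * (1 + sum_i theta_i^2).
  sum_i theta_i^2 = (0.303)^2 + (-0.108)^2 + (-0.446)^2 = 0.091809 + 0.011664 + 0.198916 = 0.302389.
  gamma(0) = 1 * (1 + 0.302389) = 1 * 1.302389 = 1.302389, which rounds to 1.3024.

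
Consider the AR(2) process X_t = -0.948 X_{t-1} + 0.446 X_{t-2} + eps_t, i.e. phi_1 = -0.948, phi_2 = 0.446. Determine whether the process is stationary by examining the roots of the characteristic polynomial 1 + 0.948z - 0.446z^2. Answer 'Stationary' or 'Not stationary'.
\text{Not stationary}

The AR(p) characteristic polynomial is P(z) = 1 + 0.948z - 0.446z^2.
Stationarity requires all roots to lie outside the unit circle, i.e. |z| > 1 for every root.
Set 1 + (0.948) z + (-0.446) z^2 = 0, i.e. a z^2 + b z + c = 0 with a = -0.446, b = 0.948, c = 1.
Discriminant D = b^2 - 4ac = (0.948)^2 - 4*(-0.446)*1 = 0.898704 - (-1.784) = 2.682704.
D >= 0, so the roots are real: z = (-b +/- sqrt(D)) / (2a) = (-0.948 +/- 1.637896) / (-0.892).
  z_1 = (-0.948 + 1.637896) / (-0.892) = -0.7734,   |z_1| = 0.7734.
  z_2 = (-0.948 - 1.637896) / (-0.892) = 2.899,   |z_2| = 2.899.
Moduli of all roots: 0.7734, 2.8990.
All moduli strictly greater than 1? No.
Verdict: Not stationary.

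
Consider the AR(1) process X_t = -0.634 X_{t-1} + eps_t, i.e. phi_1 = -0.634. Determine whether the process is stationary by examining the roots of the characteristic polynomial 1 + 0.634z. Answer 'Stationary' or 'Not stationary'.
\text{Stationary}

The AR(p) characteristic polynomial is P(z) = 1 + 0.634z.
Stationarity requires all roots to lie outside the unit circle, i.e. |z| > 1 for every root.
This is linear in z: 1 + (0.634) z = 0  =>  z = -1/(0.634) = -1.577287,  |z| = 1.577287.
Moduli of all roots: 1.5773.
All moduli strictly greater than 1? Yes.
Verdict: Stationary.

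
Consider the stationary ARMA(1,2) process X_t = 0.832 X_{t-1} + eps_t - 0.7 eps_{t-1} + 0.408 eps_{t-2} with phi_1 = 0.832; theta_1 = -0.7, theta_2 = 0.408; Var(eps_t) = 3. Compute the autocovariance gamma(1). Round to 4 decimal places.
\gamma(1) = 2.7756

Multiply the model equation by X_{t-k} and take expectations. With theta_0 = psi_0 = 1 and psi_j the MA(infinity) weights, this gives
  gamma(k) - sum_i phi_i gamma(k-i) = c_k,
  c_k = sigma^2 * sum_{j=k..q} theta_j psi_{j-k}   (c_k = 0 for k > q),
using gamma(-m) = gamma(m).
psi-weights needed (psi_j = theta_j + sum_i phi_i psi_{j-i}):
  psi_1 = theta_1 + phi_1 = -0.7 + (0.832) = 0.132
  psi_2 = theta_2 + phi_1 psi_1 = 0.408 + (0.832)(0.132) = 0.517824
Right-hand sides:
  c_0 = sigma^2 (1 + theta_1 psi_1 + theta_2 psi_2) = 3 * (1 + (-0.7)(0.132) + (0.408)(0.517824)) = 3 * 1.118872 = 3.356617
  c_1 = sigma^2 (theta_1 + theta_2 psi_1) = 3 * (-0.7 + (0.408)(0.132)) = -1.938432
  c_2 = sigma^2 theta_2 = 3 * (0.408) = 1.224
Equations for k = 0 and k = 1 (AR order 1):
  gamma(0) = phi_1 gamma(1) + c_0
  gamma(1) = phi_1 gamma(0) + c_1
Substituting the second into the first: gamma(0) (1 - phi_1^2) = c_0 + phi_1 c_1, so
  gamma(0) = (c_0 + phi_1 c_1) / (1 - phi_1^2) = (3.356617 + (0.832)(-1.938432)) / (1 - (0.832)^2) = 1.743841 / 0.307776 = 5.665943.
  gamma(1) = phi_1 gamma(0) + c_1 = (0.832)(5.665943) + (-1.938432) = 2.775632.
Therefore gamma(1) = 2.7756 (to 4 decimal places).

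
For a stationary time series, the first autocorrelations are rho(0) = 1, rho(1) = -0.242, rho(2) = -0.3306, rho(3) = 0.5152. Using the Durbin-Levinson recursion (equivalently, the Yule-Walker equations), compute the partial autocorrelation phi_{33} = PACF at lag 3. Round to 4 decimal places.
\phi_{33} = 0.3870

The PACF at lag k is phi_{kk}, the last component of the solution
to the Yule-Walker system G_k phi = r_k where
  (G_k)_{ij} = rho(|i - j|), (r_k)_i = rho(i), i,j = 1..k.
Equivalently, Durbin-Levinson gives phi_{kk} iteratively:
  phi_{11} = rho(1)
  phi_{kk} = [rho(k) - sum_{j=1..k-1} phi_{k-1,j} rho(k-j)]
            / [1 - sum_{j=1..k-1} phi_{k-1,j} rho(j)],
  phi_{k,j} = phi_{k-1,j} - phi_{kk} phi_{k-1,k-j},  j = 1..k-1.
Step k = 1:
  phi_11 = rho(1) = -0.242.
Step k = 2:
  phi_22 = [rho(2) - phi_11 rho(1)] / [1 - phi_11 rho(1)] = [-0.3306 - (-0.242)(-0.242)] / [1 - (-0.242)(-0.242)]
         = -0.389164 / 0.941436 = -0.413373.
  Update: phi_21 = phi_11 - phi_22 phi_11 = -0.242 - (-0.413373)(-0.242) = -0.342036.
Step k = 3:
  phi_33 = [rho(3) - phi_21 rho(2) - phi_22 rho(1)] / [1 - phi_21 rho(1) - phi_22 rho(2)]
    numerator   = 0.5152 - (-0.342036)(-0.3306) - (-0.413373)(-0.242) = 0.30208662
    denominator = 1 - (-0.342036)(-0.242) - (-0.413373)(-0.3306) = 0.7805662
  phi_33 = 0.30208662 / 0.7805662 = 0.387.
Therefore phi_{33} = 0.3870.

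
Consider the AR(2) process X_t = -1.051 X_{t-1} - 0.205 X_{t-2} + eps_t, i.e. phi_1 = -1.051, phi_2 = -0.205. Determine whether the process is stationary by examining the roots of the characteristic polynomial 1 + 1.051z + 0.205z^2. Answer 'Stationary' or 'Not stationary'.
\text{Stationary}

The AR(p) characteristic polynomial is P(z) = 1 + 1.051z + 0.205z^2.
Stationarity requires all roots to lie outside the unit circle, i.e. |z| > 1 for every root.
Set 1 + (1.051) z + (0.205) z^2 = 0, i.e. a z^2 + b z + c = 0 with a = 0.205, b = 1.051, c = 1.
Discriminant D = b^2 - 4ac = (1.051)^2 - 4*(0.205)*1 = 1.104601 - (0.82) = 0.284601.
D >= 0, so the roots are real: z = (-b +/- sqrt(D)) / (2a) = (-1.051 +/- 0.53348) / (0.41).
  z_1 = (-1.051 + 0.53348) / (0.41) = -1.2622,   |z_1| = 1.2622.
  z_2 = (-1.051 - 0.53348) / (0.41) = -3.8646,   |z_2| = 3.8646.
Moduli of all roots: 1.2622, 3.8646.
All moduli strictly greater than 1? Yes.
Verdict: Stationary.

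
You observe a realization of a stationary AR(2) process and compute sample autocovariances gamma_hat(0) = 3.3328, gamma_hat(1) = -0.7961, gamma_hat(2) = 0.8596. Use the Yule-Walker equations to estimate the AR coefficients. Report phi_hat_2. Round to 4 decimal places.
\hat\phi_{2} = 0.2130

The Yule-Walker equations for an AR(p) process read, in matrix form,
  Gamma_p phi = r_p,   with   (Gamma_p)_{ij} = gamma(|i - j|),
                       (r_p)_i = gamma(i),   i,j = 1..p.
Substitute the sample gammas (Toeplitz matrix and right-hand side of size 2):
  Gamma_p = [[3.3328, -0.7961], [-0.7961, 3.3328]]
  r_p     = [-0.7961, 0.8596]
Written out:
  3.3328 phi_1 - 0.7961 phi_2 = -0.7961
  -0.7961 phi_1 + 3.3328 phi_2 = 0.8596
Solve by Cramer's rule:
  det = gamma(0)^2 - gamma(1)^2 = (3.3328)^2 - (-0.7961)^2 = 11.10755584 - 0.63377521 = 10.47378063
  phi_hat_1 = [gamma(1) gamma(0) - gamma(1) gamma(2)] / det = [(-0.7961)(3.3328) - (-0.7961)(0.8596)] / 10.47378063 = -1.96891452 / 10.47378063 = -0.188
  phi_hat_2 = [gamma(0) gamma(2) - gamma(1)^2] / det = [(3.3328)(0.8596) - (-0.7961)^2] / 10.47378063 = 2.23109967 / 10.47378063 = 0.213
So phi_hat = [-0.1880, 0.2130].
Therefore phi_hat_2 = 0.2130.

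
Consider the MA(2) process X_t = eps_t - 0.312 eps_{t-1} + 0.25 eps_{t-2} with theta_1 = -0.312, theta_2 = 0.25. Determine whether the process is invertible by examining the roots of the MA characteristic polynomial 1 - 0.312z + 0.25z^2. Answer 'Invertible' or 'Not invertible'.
\text{Invertible}

The MA(q) characteristic polynomial is P(z) = 1 - 0.312z + 0.25z^2.
Invertibility requires all roots to lie outside the unit circle, i.e. |z| > 1 for every root.
Set 1 + (-0.312) z + (0.25) z^2 = 0, i.e. a z^2 + b z + c = 0 with a = 0.25, b = -0.312, c = 1.
Discriminant D = b^2 - 4ac = (-0.312)^2 - 4*(0.25)*1 = 0.097344 - (1) = -0.902656.
D < 0, so the roots are the complex-conjugate pair z = (-b +/- i sqrt(-D)) / (2a) = 0.624 +/- 1.9002i.
For a conjugate pair |z|^2 = z * conj(z) = (product of roots) = c/a = 1/(0.25) = 4, so |z| = sqrt(4) = 2 for both roots.
Moduli of all roots: 2.0000, 2.0000.
All moduli strictly greater than 1? Yes.
Verdict: Invertible.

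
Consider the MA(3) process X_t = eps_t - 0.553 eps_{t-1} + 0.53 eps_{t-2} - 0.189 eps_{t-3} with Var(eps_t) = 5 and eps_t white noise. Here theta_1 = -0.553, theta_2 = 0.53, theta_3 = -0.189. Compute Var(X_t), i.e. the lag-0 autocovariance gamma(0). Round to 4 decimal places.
\gamma(0) = 8.1122

For an MA(q) process X_t = eps_t + sum_i theta_i eps_{t-i} with
Var(eps_t) = sigma^2, the variance is
  gamma(0) = sigma^2 * (1 + sum_i theta_i^2).
  sum_i theta_i^2 = (-0.553)^2 + (0.53)^2 + (-0.189)^2 = 0.305809 + 0.2809 + 0.035721 = 0.62243.
  gamma(0) = 5 * (1 + 0.62243) = 5 * 1.62243 = 8.11215, which rounds to 8.1122.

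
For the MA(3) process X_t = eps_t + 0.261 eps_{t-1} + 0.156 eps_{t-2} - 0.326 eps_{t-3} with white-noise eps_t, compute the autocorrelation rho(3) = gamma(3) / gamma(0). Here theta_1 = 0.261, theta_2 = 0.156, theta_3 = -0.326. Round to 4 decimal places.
\rho(3) = -0.2720

For an MA(q) process with theta_0 = 1, the autocovariance is
  gamma(k) = sigma^2 * sum_{i=0..q-k} theta_i * theta_{i+k},
and rho(k) = gamma(k) / gamma(0). Sigma^2 cancels.
  numerator   = (1)*(-0.326) = -0.326.
  denominator = (1)^2 + (0.261)^2 + (0.156)^2 + (-0.326)^2 = 1.198733.
  rho(3) = -0.326 / 1.198733 = -0.2720.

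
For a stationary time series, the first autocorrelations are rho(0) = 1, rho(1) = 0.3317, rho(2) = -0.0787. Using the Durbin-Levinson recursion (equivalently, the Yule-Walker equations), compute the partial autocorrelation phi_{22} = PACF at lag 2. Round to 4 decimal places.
\phi_{22} = -0.2121

The PACF at lag k is phi_{kk}, the last component of the solution
to the Yule-Walker system G_k phi = r_k where
  (G_k)_{ij} = rho(|i - j|), (r_k)_i = rho(i), i,j = 1..k.
Equivalently, Durbin-Levinson gives phi_{kk} iteratively:
  phi_{11} = rho(1)
  phi_{kk} = [rho(k) - sum_{j=1..k-1} phi_{k-1,j} rho(k-j)]
            / [1 - sum_{j=1..k-1} phi_{k-1,j} rho(j)],
  phi_{k,j} = phi_{k-1,j} - phi_{kk} phi_{k-1,k-j},  j = 1..k-1.
Step k = 1:
  phi_11 = rho(1) = 0.3317.
Step k = 2:
  phi_22 = [rho(2) - phi_11 rho(1)] / [1 - phi_11 rho(1)] = [-0.0787 - (0.3317)(0.3317)] / [1 - (0.3317)(0.3317)]
         = -0.18872489 / 0.88997511 = -0.2121.
Therefore phi_{22} = -0.2121.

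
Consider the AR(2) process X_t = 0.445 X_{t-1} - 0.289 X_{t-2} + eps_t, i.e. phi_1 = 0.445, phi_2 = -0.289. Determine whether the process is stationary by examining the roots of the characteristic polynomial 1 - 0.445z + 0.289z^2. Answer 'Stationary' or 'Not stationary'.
\text{Stationary}

The AR(p) characteristic polynomial is P(z) = 1 - 0.445z + 0.289z^2.
Stationarity requires all roots to lie outside the unit circle, i.e. |z| > 1 for every root.
Set 1 + (-0.445) z + (0.289) z^2 = 0, i.e. a z^2 + b z + c = 0 with a = 0.289, b = -0.445, c = 1.
Discriminant D = b^2 - 4ac = (-0.445)^2 - 4*(0.289)*1 = 0.198025 - (1.156) = -0.957975.
D < 0, so the roots are the complex-conjugate pair z = (-b +/- i sqrt(-D)) / (2a) = 0.7699 +/- 1.6934i.
For a conjugate pair |z|^2 = z * conj(z) = (product of roots) = c/a = 1/(0.289) = 3.460208, so |z| = sqrt(3.460208) = 1.8602 for both roots.
Moduli of all roots: 1.8602, 1.8602.
All moduli strictly greater than 1? Yes.
Verdict: Stationary.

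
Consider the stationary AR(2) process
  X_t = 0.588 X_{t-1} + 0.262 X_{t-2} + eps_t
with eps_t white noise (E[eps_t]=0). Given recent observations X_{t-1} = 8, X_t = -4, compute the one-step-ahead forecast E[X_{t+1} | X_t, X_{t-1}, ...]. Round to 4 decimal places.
E[X_{t+1} \mid \mathcal F_t] = -0.2560

For an AR(p) model X_t = c + sum_i phi_i X_{t-i} + eps_t, the
one-step-ahead conditional mean is
  E[X_{t+1} | X_t, ...] = c + sum_i phi_i X_{t+1-i}.
Substitute known values:
  E[X_{t+1} | ...] = (0.588) * (-4) + (0.262) * (8)
                   = -0.2560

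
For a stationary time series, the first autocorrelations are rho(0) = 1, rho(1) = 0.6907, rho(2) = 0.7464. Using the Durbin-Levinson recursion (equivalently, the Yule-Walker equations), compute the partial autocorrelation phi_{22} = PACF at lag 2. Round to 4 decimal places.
\phi_{22} = 0.5150

The PACF at lag k is phi_{kk}, the last component of the solution
to the Yule-Walker system G_k phi = r_k where
  (G_k)_{ij} = rho(|i - j|), (r_k)_i = rho(i), i,j = 1..k.
Equivalently, Durbin-Levinson gives phi_{kk} iteratively:
  phi_{11} = rho(1)
  phi_{kk} = [rho(k) - sum_{j=1..k-1} phi_{k-1,j} rho(k-j)]
            / [1 - sum_{j=1..k-1} phi_{k-1,j} rho(j)],
  phi_{k,j} = phi_{k-1,j} - phi_{kk} phi_{k-1,k-j},  j = 1..k-1.
Step k = 1:
  phi_11 = rho(1) = 0.6907.
Step k = 2:
  phi_22 = [rho(2) - phi_11 rho(1)] / [1 - phi_11 rho(1)] = [0.7464 - (0.6907)(0.6907)] / [1 - (0.6907)(0.6907)]
         = 0.26933351 / 0.52293351 = 0.515.
Therefore phi_{22} = 0.5150.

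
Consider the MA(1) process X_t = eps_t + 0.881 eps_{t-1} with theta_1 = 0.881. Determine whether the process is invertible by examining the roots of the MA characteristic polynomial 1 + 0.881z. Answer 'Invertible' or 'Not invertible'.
\text{Invertible}

The MA(q) characteristic polynomial is P(z) = 1 + 0.881z.
Invertibility requires all roots to lie outside the unit circle, i.e. |z| > 1 for every root.
This is linear in z: 1 + (0.881) z = 0  =>  z = -1/(0.881) = -1.135074,  |z| = 1.135074.
Moduli of all roots: 1.1351.
All moduli strictly greater than 1? Yes.
Verdict: Invertible.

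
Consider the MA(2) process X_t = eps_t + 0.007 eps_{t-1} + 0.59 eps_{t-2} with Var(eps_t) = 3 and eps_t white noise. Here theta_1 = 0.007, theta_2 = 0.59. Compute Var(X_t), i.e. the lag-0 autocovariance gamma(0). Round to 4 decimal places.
\gamma(0) = 4.0444

For an MA(q) process X_t = eps_t + sum_i theta_i eps_{t-i} with
Var(eps_t) = sigma^2, the variance is
  gamma(0) = sigma^2 * (1 + sum_i theta_i^2).
  sum_i theta_i^2 = (0.007)^2 + (0.59)^2 = 0.000049 + 0.3481 = 0.348149.
  gamma(0) = 3 * (1 + 0.348149) = 3 * 1.348149 = 4.044447, which rounds to 4.0444.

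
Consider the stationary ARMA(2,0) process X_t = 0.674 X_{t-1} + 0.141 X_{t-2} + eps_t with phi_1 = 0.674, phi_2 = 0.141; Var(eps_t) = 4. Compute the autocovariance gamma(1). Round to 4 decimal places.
\gamma(1) = 8.3314

Multiply the model equation by X_{t-k} and take expectations. With theta_0 = psi_0 = 1 and psi_j the MA(infinity) weights, this gives
  gamma(k) - sum_i phi_i gamma(k-i) = c_k,
  c_k = sigma^2 * sum_{j=k..q} theta_j psi_{j-k}   (c_k = 0 for k > q),
using gamma(-m) = gamma(m).
Pure AR (q = 0): c_0 = sigma^2 = 4, c_k = 0 for k >= 1.
Equations for k = 0, 1, 2 (AR order 2, c_2 = 0):
  (E0) gamma(0) = phi_1 gamma(1) + phi_2 gamma(2) + c_0
  (E1) gamma(1) = phi_1 gamma(0) + phi_2 gamma(1) + c_1
  (E2) gamma(2) = phi_1 gamma(1) + phi_2 gamma(0)
From (E1): gamma(1) = A gamma(0) + B with
  A = phi_1 / (1 - phi_2) = 0.674 / 0.859 = 0.784633,   B = c_1 / (1 - phi_2) = 0 / 0.859 = 0.
Insert (E2) into (E0): gamma(0) (1 - phi_2^2) = phi_1 (1 + phi_2) gamma(1) + c_0.
  phi_1 (1 + phi_2) = (0.674)(1.141) = 0.769034,   1 - phi_2^2 = 0.980119.
Replace gamma(1) by A gamma(0) + B and collect gamma(0):
  gamma(0) [0.980119 - (0.769034)(0.784633)] = c_0 = 4
  gamma(0) * 0.376709 = 4
  gamma(0) = 4 / 0.376709 = 10.618267.
  gamma(1) = A gamma(0) = (0.784633)(10.618267) = 8.331446.
Therefore gamma(1) = 8.3314 (to 4 decimal places).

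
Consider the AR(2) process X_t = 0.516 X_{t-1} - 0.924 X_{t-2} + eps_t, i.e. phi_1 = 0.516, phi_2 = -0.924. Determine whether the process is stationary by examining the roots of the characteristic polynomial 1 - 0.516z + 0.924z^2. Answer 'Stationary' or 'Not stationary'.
\text{Stationary}

The AR(p) characteristic polynomial is P(z) = 1 - 0.516z + 0.924z^2.
Stationarity requires all roots to lie outside the unit circle, i.e. |z| > 1 for every root.
Set 1 + (-0.516) z + (0.924) z^2 = 0, i.e. a z^2 + b z + c = 0 with a = 0.924, b = -0.516, c = 1.
Discriminant D = b^2 - 4ac = (-0.516)^2 - 4*(0.924)*1 = 0.266256 - (3.696) = -3.429744.
D < 0, so the roots are the complex-conjugate pair z = (-b +/- i sqrt(-D)) / (2a) = 0.2792 +/- 1.0021i.
For a conjugate pair |z|^2 = z * conj(z) = (product of roots) = c/a = 1/(0.924) = 1.082251, so |z| = sqrt(1.082251) = 1.0403 for both roots.
Moduli of all roots: 1.0403, 1.0403.
All moduli strictly greater than 1? Yes.
Verdict: Stationary.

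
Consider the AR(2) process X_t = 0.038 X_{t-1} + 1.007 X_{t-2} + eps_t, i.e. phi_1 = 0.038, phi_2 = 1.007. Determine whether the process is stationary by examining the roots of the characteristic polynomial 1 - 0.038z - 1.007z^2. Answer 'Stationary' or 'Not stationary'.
\text{Not stationary}

The AR(p) characteristic polynomial is P(z) = 1 - 0.038z - 1.007z^2.
Stationarity requires all roots to lie outside the unit circle, i.e. |z| > 1 for every root.
Set 1 + (-0.038) z + (-1.007) z^2 = 0, i.e. a z^2 + b z + c = 0 with a = -1.007, b = -0.038, c = 1.
Discriminant D = b^2 - 4ac = (-0.038)^2 - 4*(-1.007)*1 = 0.001444 - (-4.028) = 4.029444.
D >= 0, so the roots are real: z = (-b +/- sqrt(D)) / (2a) = (0.038 +/- 2.007348) / (-2.014).
  z_1 = (0.038 + 2.007348) / (-2.014) = -1.0156,   |z_1| = 1.0156.
  z_2 = (0.038 - 2.007348) / (-2.014) = 0.9778,   |z_2| = 0.9778.
Moduli of all roots: 1.0156, 0.9778.
All moduli strictly greater than 1? No.
Verdict: Not stationary.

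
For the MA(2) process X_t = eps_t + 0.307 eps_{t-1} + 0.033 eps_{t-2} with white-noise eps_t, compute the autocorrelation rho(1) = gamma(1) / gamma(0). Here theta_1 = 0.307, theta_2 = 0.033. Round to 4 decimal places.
\rho(1) = 0.2895

For an MA(q) process with theta_0 = 1, the autocovariance is
  gamma(k) = sigma^2 * sum_{i=0..q-k} theta_i * theta_{i+k},
and rho(k) = gamma(k) / gamma(0). Sigma^2 cancels.
  numerator   = (1)*(0.307) + (0.307)*(0.033) = 0.317131.
  denominator = (1)^2 + (0.307)^2 + (0.033)^2 = 1.095338.
  rho(1) = 0.317131 / 1.095338 = 0.2895.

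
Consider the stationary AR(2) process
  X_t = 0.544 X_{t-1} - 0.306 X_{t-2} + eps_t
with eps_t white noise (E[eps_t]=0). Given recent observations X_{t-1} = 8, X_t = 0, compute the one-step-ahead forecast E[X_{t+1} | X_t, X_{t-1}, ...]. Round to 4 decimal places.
E[X_{t+1} \mid \mathcal F_t] = -2.4480

For an AR(p) model X_t = c + sum_i phi_i X_{t-i} + eps_t, the
one-step-ahead conditional mean is
  E[X_{t+1} | X_t, ...] = c + sum_i phi_i X_{t+1-i}.
Substitute known values:
  E[X_{t+1} | ...] = (0.544) * (0) + (-0.306) * (8)
                   = -2.4480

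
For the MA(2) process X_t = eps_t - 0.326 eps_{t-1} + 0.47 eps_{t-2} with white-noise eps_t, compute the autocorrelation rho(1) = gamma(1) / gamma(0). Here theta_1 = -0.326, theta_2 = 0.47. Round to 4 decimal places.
\rho(1) = -0.3611

For an MA(q) process with theta_0 = 1, the autocovariance is
  gamma(k) = sigma^2 * sum_{i=0..q-k} theta_i * theta_{i+k},
and rho(k) = gamma(k) / gamma(0). Sigma^2 cancels.
  numerator   = (1)*(-0.326) + (-0.326)*(0.47) = -0.47922.
  denominator = (1)^2 + (-0.326)^2 + (0.47)^2 = 1.327176.
  rho(1) = -0.47922 / 1.327176 = -0.3611.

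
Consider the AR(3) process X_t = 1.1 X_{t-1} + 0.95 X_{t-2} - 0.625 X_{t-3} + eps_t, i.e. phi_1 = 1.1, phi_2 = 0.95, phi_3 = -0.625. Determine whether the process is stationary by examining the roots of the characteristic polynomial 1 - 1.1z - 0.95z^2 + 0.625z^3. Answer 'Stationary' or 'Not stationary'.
\text{Not stationary}

The AR(p) characteristic polynomial is P(z) = 1 - 1.1z - 0.95z^2 + 0.625z^3.
Stationarity requires all roots to lie outside the unit circle, i.e. |z| > 1 for every root.
Degree 3: look for a simple real root z0 first, then factor out (1 - z/z0) and solve the remaining quadratic.
Testing z0 = 2: P(2) = 1 + (-1.1)(2) + (-0.95)(2)^2 + (0.625)(2)^3
  = 1 + (-2.2) + (-3.8) + (5) = 0.  So z_0 = 2 is a root, |z_0| = 2.
Divide out the factor (1 - 0.5 z) = (1 - z/z0) (since 1/z0 = 0.5):
  P(z) = (1 - 0.5 z)(1 + (-0.6) z + (-1.25) z^2)
  [check: z-coef -0.6 - (0.5) = -1.1; z^2-coef -1.25 - (0.5)(-0.6) = -0.95; z^3-coef -(0.5)(-1.25) = 0.625.]
Remaining roots from the quadratic factor 1 + (-0.6) z + (-1.25) z^2:
  Set 1 + (-0.6) z + (-1.25) z^2 = 0, i.e. a z^2 + b z + c = 0 with a = -1.25, b = -0.6, c = 1.
  Discriminant D = b^2 - 4ac = (-0.6)^2 - 4*(-1.25)*1 = 0.36 - (-5) = 5.36.
  D >= 0, so the roots are real: z = (-b +/- sqrt(D)) / (2a) = (0.6 +/- 2.315167) / (-2.5).
    z_1 = (0.6 + 2.315167) / (-2.5) = -1.1661,   |z_1| = 1.1661.
    z_2 = (0.6 - 2.315167) / (-2.5) = 0.6861,   |z_2| = 0.6861.
Moduli of all roots: 2.0000, 1.1661, 0.6861.
All moduli strictly greater than 1? No.
Verdict: Not stationary.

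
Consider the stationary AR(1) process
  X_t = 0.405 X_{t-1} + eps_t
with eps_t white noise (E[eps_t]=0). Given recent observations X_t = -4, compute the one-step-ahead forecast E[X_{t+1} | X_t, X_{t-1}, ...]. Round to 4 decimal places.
E[X_{t+1} \mid \mathcal F_t] = -1.6200

For an AR(p) model X_t = c + sum_i phi_i X_{t-i} + eps_t, the
one-step-ahead conditional mean is
  E[X_{t+1} | X_t, ...] = c + sum_i phi_i X_{t+1-i}.
Substitute known values:
  E[X_{t+1} | ...] = (0.405) * (-4)
                   = -1.6200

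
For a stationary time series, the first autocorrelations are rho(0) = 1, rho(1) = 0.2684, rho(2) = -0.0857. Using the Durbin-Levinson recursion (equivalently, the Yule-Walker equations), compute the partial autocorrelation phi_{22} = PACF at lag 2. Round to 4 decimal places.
\phi_{22} = -0.1700

The PACF at lag k is phi_{kk}, the last component of the solution
to the Yule-Walker system G_k phi = r_k where
  (G_k)_{ij} = rho(|i - j|), (r_k)_i = rho(i), i,j = 1..k.
Equivalently, Durbin-Levinson gives phi_{kk} iteratively:
  phi_{11} = rho(1)
  phi_{kk} = [rho(k) - sum_{j=1..k-1} phi_{k-1,j} rho(k-j)]
            / [1 - sum_{j=1..k-1} phi_{k-1,j} rho(j)],
  phi_{k,j} = phi_{k-1,j} - phi_{kk} phi_{k-1,k-j},  j = 1..k-1.
Step k = 1:
  phi_11 = rho(1) = 0.2684.
Step k = 2:
  phi_22 = [rho(2) - phi_11 rho(1)] / [1 - phi_11 rho(1)] = [-0.0857 - (0.2684)(0.2684)] / [1 - (0.2684)(0.2684)]
         = -0.15773856 / 0.92796144 = -0.17.
Therefore phi_{22} = -0.1700.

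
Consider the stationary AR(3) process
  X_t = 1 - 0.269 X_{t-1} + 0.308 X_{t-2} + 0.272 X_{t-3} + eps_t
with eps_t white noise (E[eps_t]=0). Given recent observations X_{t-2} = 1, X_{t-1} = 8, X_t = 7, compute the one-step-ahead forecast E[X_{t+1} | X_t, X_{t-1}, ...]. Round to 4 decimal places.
E[X_{t+1} \mid \mathcal F_t] = 1.8530

For an AR(p) model X_t = c + sum_i phi_i X_{t-i} + eps_t, the
one-step-ahead conditional mean is
  E[X_{t+1} | X_t, ...] = c + sum_i phi_i X_{t+1-i}.
Substitute known values:
  E[X_{t+1} | ...] = 1 + (-0.269) * (7) + (0.308) * (8) + (0.272) * (1)
                   = 1.8530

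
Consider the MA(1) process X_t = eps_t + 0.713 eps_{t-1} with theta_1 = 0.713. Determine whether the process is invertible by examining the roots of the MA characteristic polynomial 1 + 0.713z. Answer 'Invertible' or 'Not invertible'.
\text{Invertible}

The MA(q) characteristic polynomial is P(z) = 1 + 0.713z.
Invertibility requires all roots to lie outside the unit circle, i.e. |z| > 1 for every root.
This is linear in z: 1 + (0.713) z = 0  =>  z = -1/(0.713) = -1.402525,  |z| = 1.402525.
Moduli of all roots: 1.4025.
All moduli strictly greater than 1? Yes.
Verdict: Invertible.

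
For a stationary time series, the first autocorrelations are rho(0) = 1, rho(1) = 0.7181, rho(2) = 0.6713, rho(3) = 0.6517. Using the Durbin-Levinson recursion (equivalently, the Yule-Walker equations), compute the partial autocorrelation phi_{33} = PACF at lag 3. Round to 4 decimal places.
\phi_{33} = 0.2160

The PACF at lag k is phi_{kk}, the last component of the solution
to the Yule-Walker system G_k phi = r_k where
  (G_k)_{ij} = rho(|i - j|), (r_k)_i = rho(i), i,j = 1..k.
Equivalently, Durbin-Levinson gives phi_{kk} iteratively:
  phi_{11} = rho(1)
  phi_{kk} = [rho(k) - sum_{j=1..k-1} phi_{k-1,j} rho(k-j)]
            / [1 - sum_{j=1..k-1} phi_{k-1,j} rho(j)],
  phi_{k,j} = phi_{k-1,j} - phi_{kk} phi_{k-1,k-j},  j = 1..k-1.
Step k = 1:
  phi_11 = rho(1) = 0.7181.
Step k = 2:
  phi_22 = [rho(2) - phi_11 rho(1)] / [1 - phi_11 rho(1)] = [0.6713 - (0.7181)(0.7181)] / [1 - (0.7181)(0.7181)]
         = 0.15563239 / 0.48433239 = 0.321334.
  Update: phi_21 = phi_11 - phi_22 phi_11 = 0.7181 - (0.321334)(0.7181) = 0.48735.
Step k = 3:
  phi_33 = [rho(3) - phi_21 rho(2) - phi_22 rho(1)] / [1 - phi_21 rho(1) - phi_22 rho(2)]
    numerator   = 0.6517 - (0.48735)(0.6713) - (0.321334)(0.7181) = 0.093792
    denominator = 1 - (0.48735)(0.7181) - (0.321334)(0.6713) = 0.43432244
  phi_33 = 0.093792 / 0.43432244 = 0.216.
Therefore phi_{33} = 0.2160.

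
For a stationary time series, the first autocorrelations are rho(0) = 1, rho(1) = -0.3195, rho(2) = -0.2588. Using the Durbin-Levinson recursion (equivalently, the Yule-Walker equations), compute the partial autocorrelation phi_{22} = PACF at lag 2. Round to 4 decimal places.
\phi_{22} = -0.4019

The PACF at lag k is phi_{kk}, the last component of the solution
to the Yule-Walker system G_k phi = r_k where
  (G_k)_{ij} = rho(|i - j|), (r_k)_i = rho(i), i,j = 1..k.
Equivalently, Durbin-Levinson gives phi_{kk} iteratively:
  phi_{11} = rho(1)
  phi_{kk} = [rho(k) - sum_{j=1..k-1} phi_{k-1,j} rho(k-j)]
            / [1 - sum_{j=1..k-1} phi_{k-1,j} rho(j)],
  phi_{k,j} = phi_{k-1,j} - phi_{kk} phi_{k-1,k-j},  j = 1..k-1.
Step k = 1:
  phi_11 = rho(1) = -0.3195.
Step k = 2:
  phi_22 = [rho(2) - phi_11 rho(1)] / [1 - phi_11 rho(1)] = [-0.2588 - (-0.3195)(-0.3195)] / [1 - (-0.3195)(-0.3195)]
         = -0.36088025 / 0.89791975 = -0.4019.
Therefore phi_{22} = -0.4019.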